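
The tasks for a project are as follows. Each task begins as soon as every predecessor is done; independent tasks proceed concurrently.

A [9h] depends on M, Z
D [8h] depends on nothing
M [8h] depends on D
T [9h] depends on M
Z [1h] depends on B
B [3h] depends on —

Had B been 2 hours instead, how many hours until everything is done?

25

Baseline: D→M→T = 8+8+9 = 25 → 25 hours.
The longest path through B is only 13 hours, so B has float 12.
No other chain overtakes it, so the finish is 25 hours.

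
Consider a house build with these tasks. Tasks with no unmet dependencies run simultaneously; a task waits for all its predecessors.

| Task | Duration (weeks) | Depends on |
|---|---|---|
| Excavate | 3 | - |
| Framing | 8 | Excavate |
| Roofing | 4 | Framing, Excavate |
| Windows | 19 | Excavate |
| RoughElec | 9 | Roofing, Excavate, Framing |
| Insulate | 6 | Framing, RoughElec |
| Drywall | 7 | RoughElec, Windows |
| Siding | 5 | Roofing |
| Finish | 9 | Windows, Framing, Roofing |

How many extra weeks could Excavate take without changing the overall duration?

0

Excavate→Framing→Roofing→RoughElec→Drywall = 3+8+4+9+7 = 31 sets the makespan at 31 weeks.
Longest path through Excavate: 31 weeks (earliest finish 3, latest finish 3).
Float = 31 − 31 = 0.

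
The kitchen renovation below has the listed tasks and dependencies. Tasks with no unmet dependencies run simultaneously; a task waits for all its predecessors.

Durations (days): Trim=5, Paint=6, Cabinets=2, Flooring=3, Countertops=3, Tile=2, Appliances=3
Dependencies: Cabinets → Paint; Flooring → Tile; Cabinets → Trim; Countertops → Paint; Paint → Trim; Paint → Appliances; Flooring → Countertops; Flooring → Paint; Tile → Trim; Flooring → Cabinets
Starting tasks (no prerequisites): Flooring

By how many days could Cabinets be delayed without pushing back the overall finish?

The longest chain is Flooring→Countertops→Paint→Trim = 3+3+6+5 = 17; overall finish 17 days.
The longest chain containing Cabinets totals 16 days.
So Cabinets can slip 6 − 5 = 1 day.

1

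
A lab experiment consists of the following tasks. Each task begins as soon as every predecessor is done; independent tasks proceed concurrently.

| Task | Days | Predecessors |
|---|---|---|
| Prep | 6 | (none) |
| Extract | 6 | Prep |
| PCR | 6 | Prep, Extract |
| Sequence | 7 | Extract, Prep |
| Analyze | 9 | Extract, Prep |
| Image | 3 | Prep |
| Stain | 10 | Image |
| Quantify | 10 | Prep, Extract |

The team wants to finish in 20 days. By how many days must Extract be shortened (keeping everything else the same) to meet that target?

Current finish: 22 days; target: 20.
Extract is on every critical path, so each day cut from Extract cuts the finish by one (this holds down to a finish of 19).
Need 22 − 20 = 2 days off Extract → Extract becomes 4 days, finish becomes 20.

2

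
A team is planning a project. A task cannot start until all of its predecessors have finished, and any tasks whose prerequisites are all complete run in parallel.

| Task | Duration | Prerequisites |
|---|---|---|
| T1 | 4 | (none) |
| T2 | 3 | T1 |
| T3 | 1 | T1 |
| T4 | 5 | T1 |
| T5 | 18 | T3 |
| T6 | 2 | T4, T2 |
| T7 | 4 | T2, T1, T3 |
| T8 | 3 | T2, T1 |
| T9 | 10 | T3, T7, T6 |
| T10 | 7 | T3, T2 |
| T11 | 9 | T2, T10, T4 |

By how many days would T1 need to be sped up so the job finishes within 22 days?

Current finish: 23 days; target: 22.
T1 is on every critical path, so each day cut from T1 cuts the finish by one (this holds down to a finish of 20).
Need 23 − 22 = 1 day off T1 → T1 becomes 3 days, finish becomes 22.

1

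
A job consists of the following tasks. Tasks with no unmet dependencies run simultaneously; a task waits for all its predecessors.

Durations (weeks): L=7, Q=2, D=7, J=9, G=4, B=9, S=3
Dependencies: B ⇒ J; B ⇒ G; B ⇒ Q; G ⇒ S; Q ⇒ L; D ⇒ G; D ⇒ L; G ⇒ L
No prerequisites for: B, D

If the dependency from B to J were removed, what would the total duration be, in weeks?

20

Before: longest chain B→G→L = 9+4+7 = 20, finish 20.
Without B→J, J's earliest start moves from 9 to 0.
New critical path: B→G→L = 9+4+7 = 20 ⇒ 20 weeks.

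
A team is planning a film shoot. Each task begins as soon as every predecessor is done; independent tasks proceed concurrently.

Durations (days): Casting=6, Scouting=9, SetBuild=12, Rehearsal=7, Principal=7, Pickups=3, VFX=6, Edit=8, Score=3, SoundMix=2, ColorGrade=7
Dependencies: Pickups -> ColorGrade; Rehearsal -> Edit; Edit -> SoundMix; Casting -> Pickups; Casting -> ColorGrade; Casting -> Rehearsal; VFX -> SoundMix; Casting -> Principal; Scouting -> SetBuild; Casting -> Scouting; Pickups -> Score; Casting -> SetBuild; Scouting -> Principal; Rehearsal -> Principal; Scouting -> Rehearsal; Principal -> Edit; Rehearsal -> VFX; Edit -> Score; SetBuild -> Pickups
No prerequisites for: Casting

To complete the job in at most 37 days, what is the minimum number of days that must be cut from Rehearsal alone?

Current finish: 40 days; target: 37.
Rehearsal is on every critical path, so each day cut from Rehearsal cuts the finish by one (this holds down to a finish of 37).
Need 40 − 37 = 3 days off Rehearsal → Rehearsal becomes 4 days, finish becomes 37.

3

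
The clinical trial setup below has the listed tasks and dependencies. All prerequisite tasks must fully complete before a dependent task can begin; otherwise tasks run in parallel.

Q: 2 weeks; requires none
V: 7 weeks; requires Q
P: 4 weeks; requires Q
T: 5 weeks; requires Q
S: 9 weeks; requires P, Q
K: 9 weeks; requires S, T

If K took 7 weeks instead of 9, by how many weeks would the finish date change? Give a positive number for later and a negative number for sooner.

-2

Actual critical path: Q→P→S→K = 2+4+9+9 = 24 ⇒ 24 weeks.
K lies on that path, so at 7 weeks the path becomes 22 weeks.
No other chain overtakes it, so the finish is 22 weeks.
Change in finish: 22 − 24 = -2 weeks.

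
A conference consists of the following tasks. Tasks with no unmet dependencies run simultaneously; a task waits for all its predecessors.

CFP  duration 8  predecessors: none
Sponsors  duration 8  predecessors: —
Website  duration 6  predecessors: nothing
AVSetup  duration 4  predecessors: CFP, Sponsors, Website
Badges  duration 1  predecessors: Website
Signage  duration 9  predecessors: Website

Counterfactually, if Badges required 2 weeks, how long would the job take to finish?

As given, the longest chain is Website→Signage = 6+9 = 15, so the finish is 15 weeks.
The longest path through Badges is only 7 weeks, so Badges has float 8.
No other chain overtakes it, so the finish is 15 weeks.

15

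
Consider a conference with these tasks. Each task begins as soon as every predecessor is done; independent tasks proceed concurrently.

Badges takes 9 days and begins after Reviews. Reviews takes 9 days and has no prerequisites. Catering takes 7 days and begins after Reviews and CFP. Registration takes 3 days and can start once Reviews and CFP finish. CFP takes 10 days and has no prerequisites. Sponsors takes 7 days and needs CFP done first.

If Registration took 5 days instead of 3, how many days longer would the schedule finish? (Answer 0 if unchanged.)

The binding path is Reviews→Badges = 9+9 = 18; finish at 18 days.
Registration has 5 days of float (longest path through it is 13).
The critical path is still Reviews→Badges; finish is now 18 days.
Change in finish: 18 − 18 = +0 days.

0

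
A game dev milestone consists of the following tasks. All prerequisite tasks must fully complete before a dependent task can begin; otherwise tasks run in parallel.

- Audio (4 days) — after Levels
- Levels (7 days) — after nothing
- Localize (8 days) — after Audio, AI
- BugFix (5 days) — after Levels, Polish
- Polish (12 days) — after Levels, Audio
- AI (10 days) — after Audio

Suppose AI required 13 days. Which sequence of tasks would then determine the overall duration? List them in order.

Actual critical path: Levels→Audio→AI→Localize = 7+4+10+8 = 29 ⇒ 29 days.
AI lies on that path, so at 13 days the path becomes 32 days.
That remains the longest chain; total 32 days.

Levels, Audio, AI, Localize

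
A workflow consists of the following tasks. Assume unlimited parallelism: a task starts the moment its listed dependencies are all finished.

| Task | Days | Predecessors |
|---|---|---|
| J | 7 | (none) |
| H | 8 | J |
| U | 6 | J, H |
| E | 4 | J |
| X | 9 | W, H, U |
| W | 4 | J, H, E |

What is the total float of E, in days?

6

Critical path: J→H→U→X = 7+8+6+9 = 30, so the finish is 30 days.
The longest chain containing E totals 24 days.
So E can slip 17 − 11 = 6 days.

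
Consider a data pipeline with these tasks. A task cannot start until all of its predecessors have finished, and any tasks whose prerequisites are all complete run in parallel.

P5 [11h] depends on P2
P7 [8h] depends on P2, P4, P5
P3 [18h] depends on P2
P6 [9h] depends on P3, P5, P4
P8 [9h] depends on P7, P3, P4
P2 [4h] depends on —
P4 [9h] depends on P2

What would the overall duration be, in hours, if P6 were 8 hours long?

32

The binding path is P2→P5→P7→P8 = 4+11+8+9 = 32; finish at 32 hours.
P6 has 1 hour of float (longest path through it is 31).
The critical path is still P2→P5→P7→P8; finish is now 32 hours.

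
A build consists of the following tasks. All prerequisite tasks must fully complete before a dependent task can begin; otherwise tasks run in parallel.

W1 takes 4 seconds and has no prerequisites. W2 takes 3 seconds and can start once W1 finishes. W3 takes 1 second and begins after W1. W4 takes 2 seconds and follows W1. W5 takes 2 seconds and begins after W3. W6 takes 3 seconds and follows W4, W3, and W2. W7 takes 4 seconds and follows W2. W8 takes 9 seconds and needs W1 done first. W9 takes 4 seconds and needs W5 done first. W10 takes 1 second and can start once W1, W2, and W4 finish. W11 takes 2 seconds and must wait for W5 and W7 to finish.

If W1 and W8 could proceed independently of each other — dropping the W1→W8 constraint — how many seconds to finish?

13

With the dependency in place, W1→W2→W7→W11 = 4+3+4+2 = 13 sets the finish at 13 seconds.
Without W1→W8, W8's earliest start moves from 4 to 0.
After: W1→W2→W7→W11 = 4+3+4+2 = 13 → 13 seconds.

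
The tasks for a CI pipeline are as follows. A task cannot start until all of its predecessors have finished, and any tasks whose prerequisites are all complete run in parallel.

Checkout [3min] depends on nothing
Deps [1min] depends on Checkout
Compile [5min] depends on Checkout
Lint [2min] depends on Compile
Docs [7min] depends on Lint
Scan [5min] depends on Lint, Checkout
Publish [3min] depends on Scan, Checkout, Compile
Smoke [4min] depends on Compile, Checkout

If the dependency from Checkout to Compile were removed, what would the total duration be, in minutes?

15

Before: longest chain Checkout→Compile→Lint→Scan→Publish = 3+5+2+5+3 = 18, finish 18.
Without Checkout→Compile, Compile's earliest start moves from 3 to 0.
The longest chain is now Compile→Lint→Scan→Publish = 5+2+5+3 = 15, so the job takes 15 minutes.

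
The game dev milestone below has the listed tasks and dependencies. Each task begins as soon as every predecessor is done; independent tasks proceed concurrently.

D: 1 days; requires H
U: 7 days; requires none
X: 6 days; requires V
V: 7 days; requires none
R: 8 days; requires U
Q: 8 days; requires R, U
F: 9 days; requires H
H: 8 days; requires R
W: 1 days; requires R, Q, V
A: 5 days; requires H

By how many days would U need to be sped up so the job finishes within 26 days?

6

Current finish: 32 days; target: 26.
U is on every critical path, so each day cut from U cuts the finish by one (this holds down to a finish of 26).
Need 32 − 26 = 6 days off U → U becomes 1 day, finish becomes 26.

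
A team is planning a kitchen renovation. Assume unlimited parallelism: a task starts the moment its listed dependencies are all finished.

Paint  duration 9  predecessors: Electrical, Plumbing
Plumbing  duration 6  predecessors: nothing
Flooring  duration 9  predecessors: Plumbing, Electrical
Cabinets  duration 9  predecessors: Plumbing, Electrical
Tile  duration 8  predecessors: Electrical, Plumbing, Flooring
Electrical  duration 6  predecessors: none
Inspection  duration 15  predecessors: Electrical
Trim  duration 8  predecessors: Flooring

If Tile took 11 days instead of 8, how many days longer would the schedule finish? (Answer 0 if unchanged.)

Critical path before the change: Plumbing→Flooring→Tile = 6+9+8 = 23 giving 23 days.
Tile is on the critical path; changing it to 11 makes that path 26 days.
No other chain overtakes it, so the finish is 26 days.
Change in finish: 26 − 23 = +3 days.

3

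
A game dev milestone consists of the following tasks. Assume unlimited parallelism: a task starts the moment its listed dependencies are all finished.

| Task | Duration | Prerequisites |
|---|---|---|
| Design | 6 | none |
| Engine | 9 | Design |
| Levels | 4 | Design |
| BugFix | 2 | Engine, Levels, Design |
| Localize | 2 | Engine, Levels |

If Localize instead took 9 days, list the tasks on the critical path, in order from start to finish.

Design, Engine, Localize

Baseline: Design→Engine→Localize = 6+9+2 = 17 → 17 days.
Localize lies on that path, so at 9 days the path becomes 24 days.
That remains the longest chain; total 24 days.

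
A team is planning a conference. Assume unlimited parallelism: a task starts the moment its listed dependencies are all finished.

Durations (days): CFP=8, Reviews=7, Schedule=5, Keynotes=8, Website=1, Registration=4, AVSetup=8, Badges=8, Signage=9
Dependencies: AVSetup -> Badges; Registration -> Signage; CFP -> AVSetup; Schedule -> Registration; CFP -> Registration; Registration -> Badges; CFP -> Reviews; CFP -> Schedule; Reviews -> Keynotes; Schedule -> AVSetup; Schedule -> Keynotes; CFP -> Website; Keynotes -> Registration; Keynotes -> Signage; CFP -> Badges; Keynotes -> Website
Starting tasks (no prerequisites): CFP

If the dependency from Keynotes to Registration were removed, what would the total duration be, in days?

32

With the dependency in place, CFP→Reviews→Keynotes→Registration→Signage = 8+7+8+4+9 = 36 sets the finish at 36 days.
Without Keynotes→Registration, Registration's earliest start moves from 23 to 13.
New critical path: CFP→Reviews→Keynotes→Signage = 8+7+8+9 = 32 ⇒ 32 days.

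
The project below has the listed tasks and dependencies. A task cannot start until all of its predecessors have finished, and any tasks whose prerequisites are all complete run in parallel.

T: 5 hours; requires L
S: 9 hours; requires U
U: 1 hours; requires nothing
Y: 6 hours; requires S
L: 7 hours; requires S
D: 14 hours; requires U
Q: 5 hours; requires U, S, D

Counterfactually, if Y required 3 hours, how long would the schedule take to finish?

22

Critical path before the change: U→S→L→T = 1+9+7+5 = 22 giving 22 hours.
Y has 6 hours of float (longest path through it is 16).
No other chain overtakes it, so the finish is 22 hours.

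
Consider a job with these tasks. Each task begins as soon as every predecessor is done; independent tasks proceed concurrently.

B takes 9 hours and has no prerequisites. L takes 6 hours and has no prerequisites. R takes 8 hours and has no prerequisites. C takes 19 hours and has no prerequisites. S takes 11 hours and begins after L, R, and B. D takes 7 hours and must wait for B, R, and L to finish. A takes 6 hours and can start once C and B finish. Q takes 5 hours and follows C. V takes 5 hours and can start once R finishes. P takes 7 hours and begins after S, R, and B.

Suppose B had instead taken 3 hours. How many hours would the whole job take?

26

Actual critical path: B→S→P = 9+11+7 = 27 ⇒ 27 hours.
B lies on that path, so at 3 hours the path becomes 21 hours.
The binding chain switches to R→S→P = 8+11+7 = 26; finish 26 hours.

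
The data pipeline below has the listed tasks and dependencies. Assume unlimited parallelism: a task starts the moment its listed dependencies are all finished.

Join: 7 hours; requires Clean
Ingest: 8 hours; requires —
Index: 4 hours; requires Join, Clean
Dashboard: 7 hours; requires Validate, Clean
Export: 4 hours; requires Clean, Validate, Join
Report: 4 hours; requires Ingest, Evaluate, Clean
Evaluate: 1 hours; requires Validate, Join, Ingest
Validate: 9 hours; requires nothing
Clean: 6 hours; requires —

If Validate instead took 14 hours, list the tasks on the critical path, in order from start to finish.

Validate, Dashboard

Critical path before the change: Clean→Join→Evaluate→Report = 6+7+1+4 = 18 giving 18 hours.
Validate is off the critical path — its longest chain is 16 hours, giving 2 of slack.
The binding chain switches to Validate→Dashboard = 14+7 = 21; finish 21 hours.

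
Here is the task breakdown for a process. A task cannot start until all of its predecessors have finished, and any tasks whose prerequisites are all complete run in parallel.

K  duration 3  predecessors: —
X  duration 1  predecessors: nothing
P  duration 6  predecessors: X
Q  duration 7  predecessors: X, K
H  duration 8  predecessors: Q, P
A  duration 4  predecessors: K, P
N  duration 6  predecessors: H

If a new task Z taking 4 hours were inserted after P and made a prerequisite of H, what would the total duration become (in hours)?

Originally the project takes 24 hours.
With Z inserted, H now waits for max(Q, P, Z).
New critical path: X→P→Z→H→N = 1+6+4+8+6 = 25 ⇒ 25 hours.

25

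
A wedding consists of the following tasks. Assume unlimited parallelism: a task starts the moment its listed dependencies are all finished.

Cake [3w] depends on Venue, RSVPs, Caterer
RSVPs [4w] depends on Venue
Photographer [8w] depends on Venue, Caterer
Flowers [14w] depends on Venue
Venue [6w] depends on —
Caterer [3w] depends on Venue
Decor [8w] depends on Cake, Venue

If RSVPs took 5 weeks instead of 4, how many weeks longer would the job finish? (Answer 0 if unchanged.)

1

As given, the longest chain is Venue→RSVPs→Cake→Decor = 6+4+3+8 = 21, so the finish is 21 weeks.
RSVPs is on the critical path; changing it to 5 makes that path 22 weeks.
No other chain overtakes it, so the finish is 22 weeks.
Change in finish: 22 − 21 = +1 weeks.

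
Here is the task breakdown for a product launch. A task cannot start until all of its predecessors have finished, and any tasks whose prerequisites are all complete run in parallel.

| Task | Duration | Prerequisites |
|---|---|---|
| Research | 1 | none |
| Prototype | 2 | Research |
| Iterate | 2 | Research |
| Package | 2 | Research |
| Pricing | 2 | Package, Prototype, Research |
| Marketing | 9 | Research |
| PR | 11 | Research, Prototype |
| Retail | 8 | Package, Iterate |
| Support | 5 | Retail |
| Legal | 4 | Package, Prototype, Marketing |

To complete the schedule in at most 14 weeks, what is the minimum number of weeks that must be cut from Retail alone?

Current finish: 16 weeks; target: 14.
Retail is on every critical path, so each week cut from Retail cuts the finish by one (this holds down to a finish of 14).
Need 16 − 14 = 2 weeks off Retail → Retail becomes 6 weeks, finish becomes 14.

2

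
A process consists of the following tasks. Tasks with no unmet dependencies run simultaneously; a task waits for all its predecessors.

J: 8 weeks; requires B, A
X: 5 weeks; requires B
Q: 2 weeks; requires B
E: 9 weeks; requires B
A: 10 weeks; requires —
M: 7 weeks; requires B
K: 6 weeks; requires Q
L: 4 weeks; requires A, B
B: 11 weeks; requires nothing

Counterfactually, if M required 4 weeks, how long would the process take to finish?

As given, the longest chain is B→E = 11+9 = 20, so the finish is 20 weeks.
M is off the critical path — its longest chain is 18 weeks, giving 2 of slack.
That remains the longest chain; total 20 weeks.

20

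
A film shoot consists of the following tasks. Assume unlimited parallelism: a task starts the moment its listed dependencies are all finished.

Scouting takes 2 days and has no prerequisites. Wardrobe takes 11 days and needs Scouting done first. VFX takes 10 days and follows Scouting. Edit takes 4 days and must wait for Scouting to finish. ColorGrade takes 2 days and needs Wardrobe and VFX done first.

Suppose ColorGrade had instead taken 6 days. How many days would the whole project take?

19

Actual critical path: Scouting→Wardrobe→ColorGrade = 2+11+2 = 15 ⇒ 15 days.
Since ColorGrade is critical, the +4 change carries straight to that chain (now 19 days).
That remains the longest chain; total 19 days.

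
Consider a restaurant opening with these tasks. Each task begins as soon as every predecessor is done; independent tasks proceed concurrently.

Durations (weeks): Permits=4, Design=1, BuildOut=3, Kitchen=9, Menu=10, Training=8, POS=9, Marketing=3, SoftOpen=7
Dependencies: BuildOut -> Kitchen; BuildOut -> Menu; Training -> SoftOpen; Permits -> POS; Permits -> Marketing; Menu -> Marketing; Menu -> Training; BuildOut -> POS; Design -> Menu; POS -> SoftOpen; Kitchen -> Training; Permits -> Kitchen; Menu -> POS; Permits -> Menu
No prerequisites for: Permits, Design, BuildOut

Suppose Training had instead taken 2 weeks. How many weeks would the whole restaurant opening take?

Critical path before the change: Permits→Menu→POS→SoftOpen = 4+10+9+7 = 30 giving 30 weeks.
Training has 1 week of float (longest path through it is 29).
The critical path is still Permits→Menu→POS→SoftOpen; finish is now 30 weeks.

30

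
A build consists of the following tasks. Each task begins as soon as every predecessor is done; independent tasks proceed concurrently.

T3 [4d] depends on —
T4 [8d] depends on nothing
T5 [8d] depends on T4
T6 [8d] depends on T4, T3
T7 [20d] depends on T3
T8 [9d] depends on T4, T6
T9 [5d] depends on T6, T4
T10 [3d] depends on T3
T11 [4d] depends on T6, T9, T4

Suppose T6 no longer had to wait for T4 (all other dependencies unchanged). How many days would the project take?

24

Original critical path: T4→T6→T8 = 8+8+9 = 25 ⇒ 25 days.
Without T4→T6, T6's earliest start moves from 8 to 4.
After: T3→T7 = 4+20 = 24 → 24 days.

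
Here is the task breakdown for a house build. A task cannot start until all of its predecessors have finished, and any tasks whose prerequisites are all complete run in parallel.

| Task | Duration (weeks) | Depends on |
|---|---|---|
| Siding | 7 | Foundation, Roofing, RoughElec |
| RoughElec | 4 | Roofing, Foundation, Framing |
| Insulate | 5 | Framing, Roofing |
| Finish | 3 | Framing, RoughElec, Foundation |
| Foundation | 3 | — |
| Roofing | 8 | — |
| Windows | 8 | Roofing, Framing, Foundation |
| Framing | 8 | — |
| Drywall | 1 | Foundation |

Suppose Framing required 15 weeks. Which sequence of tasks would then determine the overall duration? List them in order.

Baseline: Framing→RoughElec→Siding = 8+4+7 = 19 → 19 weeks.
Framing lies on that path, so at 15 weeks the path becomes 26 weeks.
The critical path is still Framing→RoughElec→Siding; finish is now 26 weeks.

Framing, RoughElec, Siding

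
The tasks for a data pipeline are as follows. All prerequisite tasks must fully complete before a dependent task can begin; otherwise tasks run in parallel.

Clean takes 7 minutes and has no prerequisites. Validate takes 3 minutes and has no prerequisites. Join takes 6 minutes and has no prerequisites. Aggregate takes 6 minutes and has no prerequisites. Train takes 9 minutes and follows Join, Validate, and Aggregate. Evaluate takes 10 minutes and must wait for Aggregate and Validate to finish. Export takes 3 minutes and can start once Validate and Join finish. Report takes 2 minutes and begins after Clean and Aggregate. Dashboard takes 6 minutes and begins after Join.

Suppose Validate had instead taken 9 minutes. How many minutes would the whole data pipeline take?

19

Baseline: Aggregate→Evaluate = 6+10 = 16 → 16 minutes.
The longest path through Validate is only 13 minutes, so Validate has float 3.
New critical path: Validate→Evaluate = 9+10 = 19 ⇒ 19 minutes.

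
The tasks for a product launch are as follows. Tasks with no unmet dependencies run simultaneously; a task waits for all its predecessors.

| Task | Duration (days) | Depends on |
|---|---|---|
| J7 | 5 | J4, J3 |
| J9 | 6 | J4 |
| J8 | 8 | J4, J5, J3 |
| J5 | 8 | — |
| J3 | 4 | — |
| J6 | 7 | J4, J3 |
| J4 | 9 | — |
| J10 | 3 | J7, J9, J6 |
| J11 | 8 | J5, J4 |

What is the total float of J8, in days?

Critical path: J4→J6→J10 = 9+7+3 = 19, so the finish is 19 days.
Longest path through J8: 17 days (earliest finish 17, latest finish 19).
Slack of J8 = 11 − 9 = 2 days.

2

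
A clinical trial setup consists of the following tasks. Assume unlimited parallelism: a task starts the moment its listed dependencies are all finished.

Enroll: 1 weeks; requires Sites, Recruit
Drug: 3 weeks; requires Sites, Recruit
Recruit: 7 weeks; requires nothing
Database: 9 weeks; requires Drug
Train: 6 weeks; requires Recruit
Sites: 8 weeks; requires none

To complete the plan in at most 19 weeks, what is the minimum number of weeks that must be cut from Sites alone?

1

Current finish: 20 weeks; target: 19.
Sites is on every critical path, so each week cut from Sites cuts the finish by one (this holds down to a finish of 19).
Need 20 − 19 = 1 week off Sites → Sites becomes 7 weeks, finish becomes 19.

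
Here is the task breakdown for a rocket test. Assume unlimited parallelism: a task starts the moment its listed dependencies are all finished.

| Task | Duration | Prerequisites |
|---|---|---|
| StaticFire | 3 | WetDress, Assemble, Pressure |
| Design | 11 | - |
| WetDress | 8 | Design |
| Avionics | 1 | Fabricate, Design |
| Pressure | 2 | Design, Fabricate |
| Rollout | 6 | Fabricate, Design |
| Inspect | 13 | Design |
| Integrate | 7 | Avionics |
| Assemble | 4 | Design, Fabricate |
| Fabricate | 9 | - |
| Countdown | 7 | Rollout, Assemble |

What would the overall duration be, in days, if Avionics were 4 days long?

24

The binding path is Design→Inspect = 11+13 = 24; finish at 24 days.
The longest path through Avionics is only 19 days, so Avionics has float 5.
That remains the longest chain; total 24 days.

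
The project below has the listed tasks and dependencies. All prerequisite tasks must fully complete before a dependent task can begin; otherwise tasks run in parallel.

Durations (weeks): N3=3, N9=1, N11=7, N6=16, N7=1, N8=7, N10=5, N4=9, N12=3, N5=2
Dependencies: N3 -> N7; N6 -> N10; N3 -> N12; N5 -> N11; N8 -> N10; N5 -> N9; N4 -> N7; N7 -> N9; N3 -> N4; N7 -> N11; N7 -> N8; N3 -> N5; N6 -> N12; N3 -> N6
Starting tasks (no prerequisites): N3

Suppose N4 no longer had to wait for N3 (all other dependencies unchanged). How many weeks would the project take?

Original critical path: N3→N4→N7→N8→N10 = 3+9+1+7+5 = 25 ⇒ 25 weeks.
Without N3→N4, N4's earliest start moves from 3 to 0.
The longest chain is now N3→N6→N10 = 3+16+5 = 24, so the project takes 24 weeks.

24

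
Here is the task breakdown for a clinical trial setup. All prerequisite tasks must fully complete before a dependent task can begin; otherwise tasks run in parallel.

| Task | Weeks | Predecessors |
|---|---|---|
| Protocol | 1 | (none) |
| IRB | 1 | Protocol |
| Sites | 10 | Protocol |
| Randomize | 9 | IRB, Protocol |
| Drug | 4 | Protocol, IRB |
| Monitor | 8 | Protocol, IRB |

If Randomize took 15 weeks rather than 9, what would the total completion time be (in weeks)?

17

Critical path before the change: Protocol→IRB→Randomize = 1+1+9 = 11 giving 11 weeks.
Randomize is on the critical path; changing it to 15 makes that path 17 weeks.
No other chain overtakes it, so the finish is 17 weeks.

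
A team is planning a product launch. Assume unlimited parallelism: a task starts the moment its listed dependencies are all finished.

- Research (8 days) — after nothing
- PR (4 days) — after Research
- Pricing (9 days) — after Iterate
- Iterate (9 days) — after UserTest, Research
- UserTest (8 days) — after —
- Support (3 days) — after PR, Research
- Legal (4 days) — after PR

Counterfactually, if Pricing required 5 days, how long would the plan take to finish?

22

Baseline: Research→Iterate→Pricing = 8+9+9 = 26 → 26 days.
Since Pricing is critical, the -4 change carries straight to that chain (now 22 days).
The critical path is still Research→Iterate→Pricing; finish is now 22 days.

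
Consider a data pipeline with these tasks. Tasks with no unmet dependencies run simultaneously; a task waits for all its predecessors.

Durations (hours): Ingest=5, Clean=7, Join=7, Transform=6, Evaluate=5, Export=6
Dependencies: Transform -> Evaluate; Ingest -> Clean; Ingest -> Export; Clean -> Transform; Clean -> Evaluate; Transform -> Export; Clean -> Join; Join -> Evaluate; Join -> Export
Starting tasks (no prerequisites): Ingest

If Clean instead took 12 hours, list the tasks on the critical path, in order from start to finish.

As given, the longest chain is Ingest→Clean→Join→Export = 5+7+7+6 = 25, so the finish is 25 hours.
Since Clean is critical, the +5 change carries straight to that chain (now 30 hours).
That remains the longest chain; total 30 hours.

Ingest, Clean, Join, Export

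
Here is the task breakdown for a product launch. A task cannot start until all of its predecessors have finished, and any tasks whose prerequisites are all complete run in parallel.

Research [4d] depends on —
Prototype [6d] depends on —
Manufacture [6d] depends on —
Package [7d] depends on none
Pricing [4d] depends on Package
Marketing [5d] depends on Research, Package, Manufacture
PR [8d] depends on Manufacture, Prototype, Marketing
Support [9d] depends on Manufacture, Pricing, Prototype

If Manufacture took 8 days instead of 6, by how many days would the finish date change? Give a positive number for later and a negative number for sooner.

The binding path is Package→Pricing→Support = 7+4+9 = 20; finish at 20 days.
Manufacture has 1 day of float (longest path through it is 19).
The binding chain switches to Manufacture→Marketing→PR = 8+5+8 = 21; finish 21 days.
Change in finish: 21 − 20 = +1 days.

1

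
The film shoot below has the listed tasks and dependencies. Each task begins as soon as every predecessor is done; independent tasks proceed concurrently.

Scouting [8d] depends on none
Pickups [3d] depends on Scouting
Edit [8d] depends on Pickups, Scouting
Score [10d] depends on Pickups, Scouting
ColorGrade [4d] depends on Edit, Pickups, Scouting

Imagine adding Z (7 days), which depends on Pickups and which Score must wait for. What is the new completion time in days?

Originally the job takes 23 days.
With Z inserted, Score now waits for max(Pickups, Scouting, Z).
New critical path: Scouting→Pickups→Z→Score = 8+3+7+10 = 28 ⇒ 28 days.

28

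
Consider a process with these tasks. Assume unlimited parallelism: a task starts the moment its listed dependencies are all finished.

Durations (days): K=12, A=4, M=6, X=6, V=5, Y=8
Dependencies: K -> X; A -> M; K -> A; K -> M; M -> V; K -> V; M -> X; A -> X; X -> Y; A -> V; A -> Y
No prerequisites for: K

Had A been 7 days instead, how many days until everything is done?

39

The binding path is K→A→M→X→Y = 12+4+6+6+8 = 36; finish at 36 days.
A is on the critical path; changing it to 7 makes that path 39 days.
No other chain overtakes it, so the finish is 39 days.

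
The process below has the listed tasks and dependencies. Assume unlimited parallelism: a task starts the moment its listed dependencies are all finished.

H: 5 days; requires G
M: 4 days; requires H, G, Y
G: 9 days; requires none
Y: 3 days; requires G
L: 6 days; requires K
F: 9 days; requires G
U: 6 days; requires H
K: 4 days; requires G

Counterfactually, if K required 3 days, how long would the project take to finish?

20

Actual critical path: G→H→U = 9+5+6 = 20 ⇒ 20 days.
The longest path through K is only 19 days, so K has float 1.
That remains the longest chain; total 20 days.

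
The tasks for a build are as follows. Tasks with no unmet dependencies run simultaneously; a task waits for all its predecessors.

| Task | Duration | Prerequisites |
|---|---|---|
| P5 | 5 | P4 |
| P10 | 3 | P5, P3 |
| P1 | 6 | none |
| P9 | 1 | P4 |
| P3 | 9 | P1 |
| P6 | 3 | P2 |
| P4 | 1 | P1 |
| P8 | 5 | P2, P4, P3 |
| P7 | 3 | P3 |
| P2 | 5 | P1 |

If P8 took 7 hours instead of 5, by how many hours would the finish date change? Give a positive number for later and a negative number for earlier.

Baseline: P1→P3→P8 = 6+9+5 = 20 → 20 hours.
P8 lies on that path, so at 7 hours the path becomes 22 hours.
That remains the longest chain; total 22 hours.
Change in finish: 22 − 20 = +2 hours.

2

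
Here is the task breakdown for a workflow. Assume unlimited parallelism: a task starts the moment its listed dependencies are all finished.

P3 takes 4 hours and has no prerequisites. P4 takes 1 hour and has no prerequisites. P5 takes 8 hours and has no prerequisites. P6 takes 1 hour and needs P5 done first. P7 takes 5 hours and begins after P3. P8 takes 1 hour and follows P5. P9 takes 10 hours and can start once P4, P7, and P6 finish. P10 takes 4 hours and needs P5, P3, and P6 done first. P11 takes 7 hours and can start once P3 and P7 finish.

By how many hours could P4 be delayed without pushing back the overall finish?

8

The longest chain is P3→P7→P9 = 4+5+10 = 19; overall finish 19 hours.
Longest path through P4: 11 hours (earliest finish 1, latest finish 9).
Slack of P4 = 8 − 0 = 8 hours.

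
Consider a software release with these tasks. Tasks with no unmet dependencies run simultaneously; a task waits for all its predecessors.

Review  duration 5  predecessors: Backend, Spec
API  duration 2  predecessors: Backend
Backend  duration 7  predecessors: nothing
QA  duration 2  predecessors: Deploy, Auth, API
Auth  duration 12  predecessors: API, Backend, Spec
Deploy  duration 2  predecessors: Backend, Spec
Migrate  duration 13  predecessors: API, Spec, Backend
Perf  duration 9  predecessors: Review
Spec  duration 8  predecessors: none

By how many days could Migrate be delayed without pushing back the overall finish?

1

Critical path: Backend→API→Auth→QA = 7+2+12+2 = 23, so the finish is 23 days.
Migrate finishes as early as 22 and must finish by 23.
Float = 23 − 22 = 1.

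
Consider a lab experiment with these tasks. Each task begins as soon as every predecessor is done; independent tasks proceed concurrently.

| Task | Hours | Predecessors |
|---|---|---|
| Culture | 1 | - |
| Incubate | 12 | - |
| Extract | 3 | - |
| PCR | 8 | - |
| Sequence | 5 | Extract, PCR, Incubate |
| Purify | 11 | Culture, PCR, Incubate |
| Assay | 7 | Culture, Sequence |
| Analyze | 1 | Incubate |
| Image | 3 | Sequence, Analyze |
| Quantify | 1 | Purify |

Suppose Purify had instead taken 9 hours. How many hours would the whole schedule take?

As given, the longest chain is Incubate→Purify→Quantify = 12+11+1 = 24, so the finish is 24 hours.
Purify lies on that path, so at 9 hours the path becomes 22 hours.
Now Incubate→Sequence→Assay = 12+5+7 = 24 is longest, so the finish becomes 24 hours.

24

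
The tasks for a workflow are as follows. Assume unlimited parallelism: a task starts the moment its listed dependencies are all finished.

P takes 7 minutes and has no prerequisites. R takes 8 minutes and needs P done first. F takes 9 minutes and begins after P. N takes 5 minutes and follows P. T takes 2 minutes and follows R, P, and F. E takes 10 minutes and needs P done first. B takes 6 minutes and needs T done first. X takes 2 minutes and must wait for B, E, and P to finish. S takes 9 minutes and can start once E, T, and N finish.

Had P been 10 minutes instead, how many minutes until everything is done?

30

Baseline: P→F→T→S = 7+9+2+9 = 27 → 27 minutes.
P is on the critical path; changing it to 10 makes that path 30 minutes.
No other chain overtakes it, so the finish is 30 minutes.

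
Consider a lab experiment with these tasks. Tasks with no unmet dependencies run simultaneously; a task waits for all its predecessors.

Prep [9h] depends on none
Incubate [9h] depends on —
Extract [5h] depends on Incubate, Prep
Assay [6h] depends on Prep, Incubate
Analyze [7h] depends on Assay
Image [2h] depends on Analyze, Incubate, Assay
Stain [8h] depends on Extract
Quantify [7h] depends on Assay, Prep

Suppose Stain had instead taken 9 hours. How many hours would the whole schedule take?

24

As given, the longest chain is Prep→Assay→Analyze→Image = 9+6+7+2 = 24, so the finish is 24 hours.
The longest path through Stain is only 22 hours, so Stain has float 2.
The critical path is still Prep→Assay→Analyze→Image; finish is now 24 hours.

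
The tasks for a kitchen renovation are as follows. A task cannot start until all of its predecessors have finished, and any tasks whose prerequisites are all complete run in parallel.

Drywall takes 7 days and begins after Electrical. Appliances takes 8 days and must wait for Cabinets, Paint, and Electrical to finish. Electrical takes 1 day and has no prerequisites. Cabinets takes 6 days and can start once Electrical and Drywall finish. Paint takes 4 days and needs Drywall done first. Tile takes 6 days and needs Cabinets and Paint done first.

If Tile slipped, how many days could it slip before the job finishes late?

Electrical→Drywall→Cabinets→Appliances = 1+7+6+8 = 22 sets the makespan at 22 days.
Longest path through Tile: 20 days (earliest finish 20, latest finish 22).
Float = 22 − 20 = 2.

2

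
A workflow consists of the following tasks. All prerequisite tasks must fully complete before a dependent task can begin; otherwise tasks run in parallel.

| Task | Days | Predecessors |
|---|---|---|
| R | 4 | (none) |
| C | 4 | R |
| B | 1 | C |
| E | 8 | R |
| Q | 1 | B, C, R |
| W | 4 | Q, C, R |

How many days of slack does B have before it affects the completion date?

Critical path: R→C→B→Q→W = 4+4+1+1+4 = 14, so the finish is 14 days.
Longest path through B: 14 days (earliest finish 9, latest finish 9).
So B can slip 9 − 9 = 0 days.

0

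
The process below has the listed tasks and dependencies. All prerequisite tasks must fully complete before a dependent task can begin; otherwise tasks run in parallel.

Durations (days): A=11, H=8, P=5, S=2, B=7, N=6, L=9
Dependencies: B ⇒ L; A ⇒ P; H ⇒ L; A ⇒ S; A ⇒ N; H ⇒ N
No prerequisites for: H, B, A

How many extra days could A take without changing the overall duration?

The longest chain is H→L = 8+9 = 17; overall finish 17 days.
A finishes as early as 11 and must finish by 11.
Slack of A = 0 − 0 = 0 days.

0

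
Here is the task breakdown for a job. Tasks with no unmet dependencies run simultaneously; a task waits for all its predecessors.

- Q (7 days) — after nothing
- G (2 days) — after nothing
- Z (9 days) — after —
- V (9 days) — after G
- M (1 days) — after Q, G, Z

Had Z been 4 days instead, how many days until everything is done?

11

The binding path is G→V = 2+9 = 11; finish at 11 days.
The longest path through Z is only 10 days, so Z has float 1.
No other chain overtakes it, so the finish is 11 days.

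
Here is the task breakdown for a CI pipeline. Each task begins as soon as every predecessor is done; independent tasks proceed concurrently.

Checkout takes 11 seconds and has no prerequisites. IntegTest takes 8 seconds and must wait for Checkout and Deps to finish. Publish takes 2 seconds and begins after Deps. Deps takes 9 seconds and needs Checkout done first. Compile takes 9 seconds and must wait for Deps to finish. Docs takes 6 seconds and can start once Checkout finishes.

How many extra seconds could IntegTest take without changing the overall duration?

Critical path: Checkout→Deps→Compile = 11+9+9 = 29, so the finish is 29 seconds.
Longest path through IntegTest: 28 seconds (earliest finish 28, latest finish 29).
Float = 29 − 28 = 1.

1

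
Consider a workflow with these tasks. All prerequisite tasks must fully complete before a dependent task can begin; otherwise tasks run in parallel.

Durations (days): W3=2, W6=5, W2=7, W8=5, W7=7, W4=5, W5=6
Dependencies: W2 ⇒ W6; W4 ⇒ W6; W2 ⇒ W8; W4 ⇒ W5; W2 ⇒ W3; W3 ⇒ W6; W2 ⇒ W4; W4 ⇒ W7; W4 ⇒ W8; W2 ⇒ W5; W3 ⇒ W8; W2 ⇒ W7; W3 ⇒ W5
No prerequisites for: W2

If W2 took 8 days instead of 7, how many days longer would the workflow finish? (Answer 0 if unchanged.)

1

Actual critical path: W2→W4→W7 = 7+5+7 = 19 ⇒ 19 days.
W2 lies on that path, so at 8 days the path becomes 20 days.
That remains the longest chain; total 20 days.
Change in finish: 20 − 19 = +1 days.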